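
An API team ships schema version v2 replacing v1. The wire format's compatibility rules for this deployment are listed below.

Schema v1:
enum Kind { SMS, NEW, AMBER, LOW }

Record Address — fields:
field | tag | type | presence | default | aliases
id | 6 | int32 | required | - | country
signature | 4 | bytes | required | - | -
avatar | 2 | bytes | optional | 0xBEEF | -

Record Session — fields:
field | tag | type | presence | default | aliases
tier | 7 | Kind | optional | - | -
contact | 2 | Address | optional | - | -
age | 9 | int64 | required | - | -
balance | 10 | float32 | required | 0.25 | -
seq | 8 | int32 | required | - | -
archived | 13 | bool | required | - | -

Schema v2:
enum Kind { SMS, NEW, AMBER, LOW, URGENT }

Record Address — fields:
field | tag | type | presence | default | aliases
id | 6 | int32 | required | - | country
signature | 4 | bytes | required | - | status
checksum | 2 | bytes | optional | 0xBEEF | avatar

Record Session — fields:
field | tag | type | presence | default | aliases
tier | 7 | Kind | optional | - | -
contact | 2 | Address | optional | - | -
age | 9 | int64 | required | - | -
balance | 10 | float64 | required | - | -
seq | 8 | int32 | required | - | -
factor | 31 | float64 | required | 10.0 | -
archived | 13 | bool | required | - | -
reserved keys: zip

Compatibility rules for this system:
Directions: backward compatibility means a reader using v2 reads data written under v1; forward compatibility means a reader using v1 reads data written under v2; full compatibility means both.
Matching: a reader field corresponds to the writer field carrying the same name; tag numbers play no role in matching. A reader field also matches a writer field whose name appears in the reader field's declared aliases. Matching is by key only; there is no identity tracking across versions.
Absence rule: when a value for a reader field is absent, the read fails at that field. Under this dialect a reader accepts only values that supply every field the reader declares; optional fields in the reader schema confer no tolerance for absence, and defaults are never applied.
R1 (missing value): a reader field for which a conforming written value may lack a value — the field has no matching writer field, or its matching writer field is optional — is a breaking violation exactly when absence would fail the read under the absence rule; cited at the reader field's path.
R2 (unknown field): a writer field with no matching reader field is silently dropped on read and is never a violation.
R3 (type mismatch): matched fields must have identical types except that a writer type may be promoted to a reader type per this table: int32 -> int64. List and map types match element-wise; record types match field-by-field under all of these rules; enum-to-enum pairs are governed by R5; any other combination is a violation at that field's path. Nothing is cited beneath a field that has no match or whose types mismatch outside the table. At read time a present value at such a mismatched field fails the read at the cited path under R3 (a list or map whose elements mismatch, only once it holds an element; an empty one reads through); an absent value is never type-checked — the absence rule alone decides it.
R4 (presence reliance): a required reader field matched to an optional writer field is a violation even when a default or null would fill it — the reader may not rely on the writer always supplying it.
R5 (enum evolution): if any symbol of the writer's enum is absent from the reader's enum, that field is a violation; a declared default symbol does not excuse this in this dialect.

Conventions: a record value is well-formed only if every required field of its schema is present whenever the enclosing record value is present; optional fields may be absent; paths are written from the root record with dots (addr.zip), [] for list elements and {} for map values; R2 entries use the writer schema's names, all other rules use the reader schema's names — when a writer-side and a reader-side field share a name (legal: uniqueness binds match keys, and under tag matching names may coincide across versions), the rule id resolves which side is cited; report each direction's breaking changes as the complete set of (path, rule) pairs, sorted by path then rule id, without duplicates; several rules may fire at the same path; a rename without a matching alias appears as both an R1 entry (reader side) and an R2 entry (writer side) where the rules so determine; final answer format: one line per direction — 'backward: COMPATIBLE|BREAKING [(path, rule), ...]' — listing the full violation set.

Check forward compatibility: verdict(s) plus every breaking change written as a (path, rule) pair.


forward: BREAKING [(balance, R3), (contact, R1), (contact.avatar, R1), (tier, R1), (tier, R5)]

the writer's type comes first in each Session pair
forward for Session (reader v1, writer v2):
  tier: Kind -> Kind, writer optional; from tier
  contact: Address -> Address, writer optional; from contact
  age: int64 -> int64, writer required; from age
  balance: float64 -> float32, writer required; from balance
  seq: int32 -> int32, writer required; from seq
  archived: bool -> bool, writer required; from archived
  writer factor: unknown to reader
  contact.id: int32 -> int32, writer required; from contact.id
  contact.signature: bytes -> bytes, writer required; from contact.signature
  contact.avatar: no writer match
  writer contact.checksum: unknown to reader
  violation R3 at balance
  violation R1 at contact
  violation R1 at contact.avatar
  violation R1 at tier
  violation R5 at tier
  => forward: BREAKING (5)
the other Session changes do not affect what is asked:
  added field factor to record Session: required float64, tag 31, default 10.0 (in v2 it sits immediately before archived) -> its effect on Session is confined to the backward direction, not asked
  renamed field avatar to checksum in record Address (alias avatar declared on the renamed field) -> its effect on Session is confined to the backward direction, not asked


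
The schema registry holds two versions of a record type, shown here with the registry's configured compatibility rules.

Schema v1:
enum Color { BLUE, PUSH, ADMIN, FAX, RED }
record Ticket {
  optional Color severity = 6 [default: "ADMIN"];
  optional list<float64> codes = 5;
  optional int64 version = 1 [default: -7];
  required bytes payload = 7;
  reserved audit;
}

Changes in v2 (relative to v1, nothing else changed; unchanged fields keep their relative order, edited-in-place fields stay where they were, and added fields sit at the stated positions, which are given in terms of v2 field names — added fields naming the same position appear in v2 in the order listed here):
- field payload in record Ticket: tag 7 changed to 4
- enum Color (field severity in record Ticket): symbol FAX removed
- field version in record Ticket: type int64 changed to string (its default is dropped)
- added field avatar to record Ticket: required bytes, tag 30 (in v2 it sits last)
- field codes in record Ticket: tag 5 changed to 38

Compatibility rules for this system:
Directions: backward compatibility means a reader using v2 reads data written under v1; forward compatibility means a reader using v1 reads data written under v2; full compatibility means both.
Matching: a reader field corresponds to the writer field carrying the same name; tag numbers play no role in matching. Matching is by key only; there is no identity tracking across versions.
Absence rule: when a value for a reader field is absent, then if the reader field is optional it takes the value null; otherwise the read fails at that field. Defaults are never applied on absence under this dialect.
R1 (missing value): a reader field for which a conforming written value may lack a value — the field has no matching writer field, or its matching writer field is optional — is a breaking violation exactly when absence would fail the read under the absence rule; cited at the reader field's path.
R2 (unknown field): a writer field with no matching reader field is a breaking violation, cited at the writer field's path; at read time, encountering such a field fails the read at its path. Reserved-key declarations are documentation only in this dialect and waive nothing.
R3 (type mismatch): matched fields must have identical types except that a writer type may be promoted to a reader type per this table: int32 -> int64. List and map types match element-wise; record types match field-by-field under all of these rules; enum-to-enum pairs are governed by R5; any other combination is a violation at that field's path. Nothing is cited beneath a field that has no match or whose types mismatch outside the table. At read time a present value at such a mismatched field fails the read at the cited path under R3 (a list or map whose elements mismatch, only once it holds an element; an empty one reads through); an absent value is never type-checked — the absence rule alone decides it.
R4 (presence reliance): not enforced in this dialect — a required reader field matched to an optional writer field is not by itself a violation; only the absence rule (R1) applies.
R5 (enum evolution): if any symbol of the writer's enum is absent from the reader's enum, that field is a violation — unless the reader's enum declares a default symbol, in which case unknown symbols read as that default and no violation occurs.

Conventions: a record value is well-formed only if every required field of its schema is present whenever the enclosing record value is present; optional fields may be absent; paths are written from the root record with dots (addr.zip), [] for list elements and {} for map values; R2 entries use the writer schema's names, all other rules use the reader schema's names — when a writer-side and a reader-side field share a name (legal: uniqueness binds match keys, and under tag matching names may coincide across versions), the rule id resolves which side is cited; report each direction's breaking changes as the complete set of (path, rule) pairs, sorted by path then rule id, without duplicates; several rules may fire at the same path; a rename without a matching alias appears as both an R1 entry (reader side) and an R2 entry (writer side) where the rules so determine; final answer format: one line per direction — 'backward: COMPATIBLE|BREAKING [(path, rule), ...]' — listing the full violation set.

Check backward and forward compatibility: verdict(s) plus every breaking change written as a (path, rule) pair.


backward: BREAKING [(avatar, R1), (severity, R5), (version, R3)]; forward: BREAKING [(avatar, R2), (version, R3)]

each type pair in Ticket: writer, then reader
backward on Ticket — v2 reading data written by v1:
  Color -> Color, writer optional: severity aligns to severity
  list<float64> -> list<float64>, writer optional: codes aligns to codes
  int64 -> string, writer optional: version aligns to version
  bytes -> bytes, writer required: payload aligns to payload
  no writer field matches reader avatar
  rule R1 violated at avatar
  rule R5 violated at severity
  rule R3 violated at version
  => 3 violation(s): backward is BREAKING for Ticket
forward on Ticket — v1 reading data written by v2:
  Color -> Color, writer optional: severity aligns to severity
  list<float64> -> list<float64>, writer optional: codes aligns to codes
  string -> int64, writer optional: version aligns to version
  bytes -> bytes, writer required: payload aligns to payload
  avatar (writer side), unknown to reader
  rule R2 violated at avatar
  rule R3 violated at version
  => 2 violation(s): forward is BREAKING for Ticket


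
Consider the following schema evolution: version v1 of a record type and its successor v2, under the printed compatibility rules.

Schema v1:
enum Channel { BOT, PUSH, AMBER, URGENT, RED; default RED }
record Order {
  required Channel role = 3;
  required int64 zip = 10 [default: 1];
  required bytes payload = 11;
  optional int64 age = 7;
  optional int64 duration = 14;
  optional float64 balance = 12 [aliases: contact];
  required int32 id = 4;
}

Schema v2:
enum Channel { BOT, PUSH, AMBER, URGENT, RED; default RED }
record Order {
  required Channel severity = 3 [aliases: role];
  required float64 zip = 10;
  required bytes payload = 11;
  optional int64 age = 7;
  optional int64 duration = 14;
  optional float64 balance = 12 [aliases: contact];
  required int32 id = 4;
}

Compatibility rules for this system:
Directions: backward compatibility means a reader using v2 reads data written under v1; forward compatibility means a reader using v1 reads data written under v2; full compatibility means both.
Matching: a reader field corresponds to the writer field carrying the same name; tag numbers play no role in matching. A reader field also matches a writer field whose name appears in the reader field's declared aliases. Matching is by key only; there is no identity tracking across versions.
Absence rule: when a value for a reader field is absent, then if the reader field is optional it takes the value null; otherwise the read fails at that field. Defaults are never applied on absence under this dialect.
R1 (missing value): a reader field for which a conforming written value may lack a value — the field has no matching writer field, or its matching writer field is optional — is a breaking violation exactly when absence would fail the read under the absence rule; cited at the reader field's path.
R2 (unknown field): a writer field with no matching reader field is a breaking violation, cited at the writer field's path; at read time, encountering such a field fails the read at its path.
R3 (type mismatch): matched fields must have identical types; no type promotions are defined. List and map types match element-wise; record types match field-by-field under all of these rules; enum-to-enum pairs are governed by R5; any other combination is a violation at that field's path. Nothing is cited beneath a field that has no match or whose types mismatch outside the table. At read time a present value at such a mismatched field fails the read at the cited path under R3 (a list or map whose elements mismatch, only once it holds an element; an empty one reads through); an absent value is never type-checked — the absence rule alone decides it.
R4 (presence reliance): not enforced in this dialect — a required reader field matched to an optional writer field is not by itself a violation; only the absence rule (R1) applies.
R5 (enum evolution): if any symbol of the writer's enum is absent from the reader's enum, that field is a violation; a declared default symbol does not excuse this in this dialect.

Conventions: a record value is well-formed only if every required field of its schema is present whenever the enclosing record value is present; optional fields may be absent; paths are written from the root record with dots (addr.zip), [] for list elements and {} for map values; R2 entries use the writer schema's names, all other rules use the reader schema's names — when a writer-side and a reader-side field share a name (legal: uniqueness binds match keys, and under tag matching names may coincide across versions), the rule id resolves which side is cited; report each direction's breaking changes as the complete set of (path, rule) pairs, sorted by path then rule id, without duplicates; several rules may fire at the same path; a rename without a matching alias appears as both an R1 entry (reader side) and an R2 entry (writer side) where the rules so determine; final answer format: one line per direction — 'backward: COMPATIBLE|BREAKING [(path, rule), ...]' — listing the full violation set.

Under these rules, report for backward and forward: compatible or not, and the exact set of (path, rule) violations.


backward: BREAKING [(zip, R3)]; forward: BREAKING [(role, R1), (severity, R2), (zip, R3)]

in Order below, arrows point writer -> reader
backward analysis of Order with v2 as reader and v1 as writer:
  severity: Channel -> Channel, writer required; from role
  zip: int64 -> float64, writer required; from zip
  payload: bytes -> bytes, writer required; from payload
  age: int64 -> int64, writer optional; from age
  duration: int64 -> int64, writer optional; from duration
  balance: float64 -> float64, writer optional; from balance
  id: int32 -> int32, writer required; from id
  R3 fires at zip
  backward on Order therefore BREAKING (1)
forward analysis of Order with v1 as reader and v2 as writer:
  role: no writer match
  zip: float64 -> int64, writer required; from zip
  payload: bytes -> bytes, writer required; from payload
  age: int64 -> int64, writer optional; from age
  duration: int64 -> int64, writer optional; from duration
  balance: float64 -> float64, writer optional; from balance
  id: int32 -> int32, writer required; from id
  severity (writer side), unknown to reader
  R1 fires at role
  R2 fires at severity
  R3 fires at zip
  forward on Order therefore BREAKING (3)


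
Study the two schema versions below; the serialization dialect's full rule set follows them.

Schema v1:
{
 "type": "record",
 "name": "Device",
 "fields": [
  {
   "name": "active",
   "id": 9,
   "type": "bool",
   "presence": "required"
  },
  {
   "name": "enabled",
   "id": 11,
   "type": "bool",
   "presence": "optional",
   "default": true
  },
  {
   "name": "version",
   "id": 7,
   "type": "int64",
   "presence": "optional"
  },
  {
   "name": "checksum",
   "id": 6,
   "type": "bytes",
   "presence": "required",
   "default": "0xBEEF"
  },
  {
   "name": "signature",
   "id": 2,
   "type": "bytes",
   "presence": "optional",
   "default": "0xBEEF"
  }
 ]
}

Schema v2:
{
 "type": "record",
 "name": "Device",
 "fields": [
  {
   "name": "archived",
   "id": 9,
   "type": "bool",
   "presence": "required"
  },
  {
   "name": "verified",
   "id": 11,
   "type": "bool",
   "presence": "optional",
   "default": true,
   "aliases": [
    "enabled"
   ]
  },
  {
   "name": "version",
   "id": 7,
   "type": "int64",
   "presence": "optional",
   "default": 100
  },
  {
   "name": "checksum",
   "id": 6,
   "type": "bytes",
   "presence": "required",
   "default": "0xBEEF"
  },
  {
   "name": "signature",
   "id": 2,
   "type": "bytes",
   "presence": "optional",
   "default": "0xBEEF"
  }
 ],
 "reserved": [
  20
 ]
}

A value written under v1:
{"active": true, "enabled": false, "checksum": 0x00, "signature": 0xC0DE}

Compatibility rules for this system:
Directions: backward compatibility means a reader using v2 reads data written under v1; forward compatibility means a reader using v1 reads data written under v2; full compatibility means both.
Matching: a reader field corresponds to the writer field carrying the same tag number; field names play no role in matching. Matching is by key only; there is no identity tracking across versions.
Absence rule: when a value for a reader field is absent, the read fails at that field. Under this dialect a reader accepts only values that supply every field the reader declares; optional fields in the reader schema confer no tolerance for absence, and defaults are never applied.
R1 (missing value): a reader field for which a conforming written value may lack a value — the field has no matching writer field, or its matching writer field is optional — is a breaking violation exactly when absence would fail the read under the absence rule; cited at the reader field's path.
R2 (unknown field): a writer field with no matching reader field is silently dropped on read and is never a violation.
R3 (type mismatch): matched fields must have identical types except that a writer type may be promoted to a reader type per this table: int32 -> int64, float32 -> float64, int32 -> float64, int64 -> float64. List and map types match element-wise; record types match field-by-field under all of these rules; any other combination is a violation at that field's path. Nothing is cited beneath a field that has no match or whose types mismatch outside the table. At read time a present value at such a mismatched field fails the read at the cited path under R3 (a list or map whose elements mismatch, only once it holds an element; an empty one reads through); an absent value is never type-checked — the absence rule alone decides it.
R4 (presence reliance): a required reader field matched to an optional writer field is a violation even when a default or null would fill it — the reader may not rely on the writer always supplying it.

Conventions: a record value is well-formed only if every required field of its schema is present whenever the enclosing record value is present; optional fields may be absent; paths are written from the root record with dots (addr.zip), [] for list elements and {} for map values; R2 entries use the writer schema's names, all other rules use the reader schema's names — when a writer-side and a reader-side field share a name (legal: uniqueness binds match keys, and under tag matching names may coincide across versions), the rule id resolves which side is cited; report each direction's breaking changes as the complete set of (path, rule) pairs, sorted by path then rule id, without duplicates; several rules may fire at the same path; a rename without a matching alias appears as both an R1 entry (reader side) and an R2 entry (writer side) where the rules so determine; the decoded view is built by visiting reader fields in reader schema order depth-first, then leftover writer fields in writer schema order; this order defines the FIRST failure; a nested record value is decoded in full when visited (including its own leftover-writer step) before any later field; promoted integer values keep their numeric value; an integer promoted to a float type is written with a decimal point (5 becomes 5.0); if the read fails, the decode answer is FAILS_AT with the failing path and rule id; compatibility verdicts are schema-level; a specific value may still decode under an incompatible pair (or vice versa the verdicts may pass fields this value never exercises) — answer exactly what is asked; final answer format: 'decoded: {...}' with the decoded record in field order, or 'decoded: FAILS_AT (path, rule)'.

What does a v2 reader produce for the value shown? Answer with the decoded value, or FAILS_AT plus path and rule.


decoded: FAILS_AT (version, R1)

the writer's type comes first in each Device pair
decoding the Device value with the v2 reader:
  archived := true (from writer active)
  verified := false (from writer enabled)
  read fails at version under R1 (no fill)
  => FAILS_AT (version, R1)
remaining Device differences; none change what is asked:
  renamed field enabled to verified in record Device (alias enabled declared on the renamed field) -> changes Device's schema-level verdicts only — the decode of this value is the same
  renamed field active to archived in record Device -> triggers nothing under the printed rules; the Device answer is the same either way


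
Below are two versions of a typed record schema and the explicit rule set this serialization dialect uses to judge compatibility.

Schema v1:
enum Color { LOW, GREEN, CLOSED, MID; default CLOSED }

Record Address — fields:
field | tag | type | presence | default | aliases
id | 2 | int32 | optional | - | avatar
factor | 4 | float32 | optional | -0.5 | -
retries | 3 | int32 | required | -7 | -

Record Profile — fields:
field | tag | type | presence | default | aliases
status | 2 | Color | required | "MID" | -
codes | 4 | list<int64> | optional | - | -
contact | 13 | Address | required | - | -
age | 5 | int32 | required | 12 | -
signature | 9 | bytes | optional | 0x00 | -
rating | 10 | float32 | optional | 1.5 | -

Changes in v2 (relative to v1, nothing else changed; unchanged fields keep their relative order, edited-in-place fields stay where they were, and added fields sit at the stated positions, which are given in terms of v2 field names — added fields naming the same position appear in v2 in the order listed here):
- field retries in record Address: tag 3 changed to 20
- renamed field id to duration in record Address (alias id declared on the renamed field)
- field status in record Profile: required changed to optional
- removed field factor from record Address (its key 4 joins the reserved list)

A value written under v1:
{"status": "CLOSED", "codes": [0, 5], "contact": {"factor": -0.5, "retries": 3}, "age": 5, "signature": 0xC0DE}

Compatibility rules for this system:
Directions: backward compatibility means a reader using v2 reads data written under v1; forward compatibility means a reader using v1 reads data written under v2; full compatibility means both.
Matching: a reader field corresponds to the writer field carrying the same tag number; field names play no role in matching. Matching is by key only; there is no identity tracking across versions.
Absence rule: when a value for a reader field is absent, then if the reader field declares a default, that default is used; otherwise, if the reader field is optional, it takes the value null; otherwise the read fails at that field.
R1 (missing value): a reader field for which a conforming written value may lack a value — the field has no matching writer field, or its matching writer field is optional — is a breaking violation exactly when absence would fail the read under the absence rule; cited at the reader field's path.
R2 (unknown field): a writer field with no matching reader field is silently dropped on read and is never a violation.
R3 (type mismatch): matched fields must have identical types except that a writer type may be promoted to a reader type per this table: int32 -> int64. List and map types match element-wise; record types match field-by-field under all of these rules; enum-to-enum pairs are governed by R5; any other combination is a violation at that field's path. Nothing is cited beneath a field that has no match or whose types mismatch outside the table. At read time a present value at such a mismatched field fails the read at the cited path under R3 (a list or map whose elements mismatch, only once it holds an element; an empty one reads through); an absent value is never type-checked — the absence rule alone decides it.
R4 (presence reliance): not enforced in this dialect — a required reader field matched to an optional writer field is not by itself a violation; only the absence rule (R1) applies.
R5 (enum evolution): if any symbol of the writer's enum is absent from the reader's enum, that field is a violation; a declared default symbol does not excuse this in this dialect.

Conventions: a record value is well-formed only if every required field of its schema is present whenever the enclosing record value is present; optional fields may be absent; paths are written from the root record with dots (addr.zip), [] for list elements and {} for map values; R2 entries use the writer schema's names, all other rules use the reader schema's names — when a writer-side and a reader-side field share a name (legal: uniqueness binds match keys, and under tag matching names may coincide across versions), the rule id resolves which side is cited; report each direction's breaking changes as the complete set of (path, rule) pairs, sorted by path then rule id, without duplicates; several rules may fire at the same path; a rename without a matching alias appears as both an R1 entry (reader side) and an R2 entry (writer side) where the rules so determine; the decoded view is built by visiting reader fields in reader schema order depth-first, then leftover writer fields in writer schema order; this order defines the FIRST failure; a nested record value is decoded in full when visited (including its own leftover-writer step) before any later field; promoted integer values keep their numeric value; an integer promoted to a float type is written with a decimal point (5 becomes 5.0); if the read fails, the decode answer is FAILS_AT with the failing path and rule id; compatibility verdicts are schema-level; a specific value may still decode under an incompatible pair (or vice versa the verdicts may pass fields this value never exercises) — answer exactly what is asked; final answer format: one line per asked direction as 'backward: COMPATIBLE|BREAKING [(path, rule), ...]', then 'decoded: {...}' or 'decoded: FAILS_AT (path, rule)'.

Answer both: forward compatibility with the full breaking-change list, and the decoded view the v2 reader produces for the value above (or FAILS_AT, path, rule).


arrows below run writer -> reader for Profile
forward pass over Profile, reader schema v1, writer schema v2:
  writer optional, Color -> Color: reader status maps from writer status
  writer optional, list<int64> -> list<int64>: reader codes maps from writer codes
  writer required, Address -> Address: reader contact maps from writer contact
  writer required, int32 -> int32: reader age maps from writer age
  writer optional, bytes -> bytes: reader signature maps from writer signature
  writer optional, float32 -> float32: reader rating maps from writer rating
  writer optional, int32 -> int32: reader contact.id maps from writer contact.duration
  contact.factor: no writer-side match
  contact.retries: no writer-side match
  writer field contact.retries has no reader counterpart
  => forward verdict for Profile: COMPATIBLE, no violations
decoding the Profile value with the v2 reader:
  status := "CLOSED"
  codes := [0, 5]
  contact.duration := null (absent, optional -> null)
  contact.retries := -7 (absent -> default)
  writer contact.factor: unknown -> dropped
  writer contact.retries: unknown -> dropped
  age := 5
  signature := 0xC0DE
  rating := 1.5 (absent -> default)
  => decoded: {"status": "CLOSED", "codes": [0, 5], "contact": {"duration": null, "retries": -7}, "age": 5, "signature": 0xC0DE, "rating": 1.5}
remaining Profile differences; none change what is asked:
  field status in record Profile: required changed to optional -> inert for the asked Profile verdict: nothing fires

forward: COMPATIBLE []; decoded: {"status": "CLOSED", "codes": [0, 5], "contact": {"duration": null, "retries": -7}, "age": 5, "signature": 0xC0DE, "rating": 1.5}


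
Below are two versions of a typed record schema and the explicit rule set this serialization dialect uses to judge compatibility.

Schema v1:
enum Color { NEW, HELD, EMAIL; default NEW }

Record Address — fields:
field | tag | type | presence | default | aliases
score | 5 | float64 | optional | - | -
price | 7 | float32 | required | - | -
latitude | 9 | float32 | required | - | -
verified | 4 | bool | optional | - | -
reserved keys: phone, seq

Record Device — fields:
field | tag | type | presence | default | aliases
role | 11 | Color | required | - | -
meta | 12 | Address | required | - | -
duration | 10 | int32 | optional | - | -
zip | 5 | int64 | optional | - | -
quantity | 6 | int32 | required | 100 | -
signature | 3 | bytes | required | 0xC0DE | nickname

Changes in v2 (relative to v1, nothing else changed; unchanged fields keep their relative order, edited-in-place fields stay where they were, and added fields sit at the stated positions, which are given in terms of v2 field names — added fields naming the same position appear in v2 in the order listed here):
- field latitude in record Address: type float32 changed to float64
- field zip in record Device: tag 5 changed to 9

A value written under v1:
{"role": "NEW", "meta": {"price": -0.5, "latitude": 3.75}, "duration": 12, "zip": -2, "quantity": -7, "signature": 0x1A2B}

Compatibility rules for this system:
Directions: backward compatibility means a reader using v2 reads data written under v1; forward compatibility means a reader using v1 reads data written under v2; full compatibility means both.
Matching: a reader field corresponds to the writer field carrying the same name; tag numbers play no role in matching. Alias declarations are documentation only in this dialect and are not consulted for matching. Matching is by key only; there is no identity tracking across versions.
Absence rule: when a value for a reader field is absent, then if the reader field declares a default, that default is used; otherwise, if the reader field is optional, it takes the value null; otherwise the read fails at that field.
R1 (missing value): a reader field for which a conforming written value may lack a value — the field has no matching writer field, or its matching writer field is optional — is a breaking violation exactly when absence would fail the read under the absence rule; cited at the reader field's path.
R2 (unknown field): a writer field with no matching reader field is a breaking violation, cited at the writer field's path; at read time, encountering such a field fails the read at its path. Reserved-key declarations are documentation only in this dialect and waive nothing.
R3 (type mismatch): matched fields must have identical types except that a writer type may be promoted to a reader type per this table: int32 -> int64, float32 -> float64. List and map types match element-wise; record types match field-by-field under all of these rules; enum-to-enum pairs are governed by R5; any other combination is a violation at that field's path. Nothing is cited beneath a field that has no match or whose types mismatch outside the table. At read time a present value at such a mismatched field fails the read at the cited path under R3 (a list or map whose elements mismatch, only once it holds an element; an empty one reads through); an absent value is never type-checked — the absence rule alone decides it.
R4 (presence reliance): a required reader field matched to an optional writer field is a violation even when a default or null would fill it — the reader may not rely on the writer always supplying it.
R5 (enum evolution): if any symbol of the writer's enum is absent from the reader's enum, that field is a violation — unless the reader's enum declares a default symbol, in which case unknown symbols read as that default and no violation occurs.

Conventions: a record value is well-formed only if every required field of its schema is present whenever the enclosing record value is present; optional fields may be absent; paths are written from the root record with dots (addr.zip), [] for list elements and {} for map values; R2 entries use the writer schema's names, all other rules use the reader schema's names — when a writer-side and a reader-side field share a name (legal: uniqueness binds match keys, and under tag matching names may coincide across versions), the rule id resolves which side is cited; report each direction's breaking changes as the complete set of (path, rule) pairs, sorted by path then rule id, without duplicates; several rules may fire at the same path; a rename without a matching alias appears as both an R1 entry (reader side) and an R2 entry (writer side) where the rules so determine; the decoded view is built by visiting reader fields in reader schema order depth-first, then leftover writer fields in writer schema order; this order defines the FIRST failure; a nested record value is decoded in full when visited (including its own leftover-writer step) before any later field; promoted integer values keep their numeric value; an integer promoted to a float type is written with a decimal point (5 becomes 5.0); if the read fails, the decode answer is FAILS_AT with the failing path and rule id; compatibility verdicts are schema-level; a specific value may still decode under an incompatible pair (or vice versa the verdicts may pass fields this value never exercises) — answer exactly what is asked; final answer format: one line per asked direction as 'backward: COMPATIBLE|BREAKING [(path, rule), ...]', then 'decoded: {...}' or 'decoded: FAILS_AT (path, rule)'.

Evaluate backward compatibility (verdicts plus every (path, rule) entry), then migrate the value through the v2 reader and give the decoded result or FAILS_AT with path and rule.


arrows below run writer -> reader for Device
backward analysis of Device with v2 as reader and v1 as writer:
  writer required, Color -> Color: reader role maps from writer role
  writer required, Address -> Address: reader meta maps from writer meta
  writer optional, int32 -> int32: reader duration maps from writer duration
  writer optional, int64 -> int64: reader zip maps from writer zip
  writer required, int32 -> int32: reader quantity maps from writer quantity
  writer required, bytes -> bytes: reader signature maps from writer signature
  writer optional, float64 -> float64: reader meta.score maps from writer meta.score
  writer required, float32 -> float32: reader meta.price maps from writer meta.price
  writer required, float32 -> float64: reader meta.latitude maps from writer meta.latitude
  writer optional, bool -> bool: reader meta.verified maps from writer meta.verified
  => backward verdict for Device: COMPATIBLE, no violations
decoding the Device value with the v2 reader:
  role := "NEW"
  meta.score := null (not supplied -> null)
  meta.price := -0.5
  meta.latitude := 3.75 (float32 -> float64)
  meta.verified := null (not supplied -> null)
  duration := 12
  zip := -2
  quantity := -7
  signature := 0x1A2B
  => decoded: {"role": "NEW", "meta": {"score": null, "price": -0.5, "latitude": 3.75, "verified": null}, "duration": 12, "zip": -2, "quantity": -7, "signature": 0x1A2B}
ruling out the remaining Device differences:
  field latitude in record Address: type float32 changed to float64 -> its effect on Device is confined to the forward direction, not asked
  field zip in record Device: tag 5 changed to 9 -> inert for the asked Device verdict: nothing fires

backward: COMPATIBLE []; decoded: {"role": "NEW", "meta": {"score": null, "price": -0.5, "latitude": 3.75, "verified": null}, "duration": 12, "zip": -2, "quantity": -7, "signature": 0x1A2B}


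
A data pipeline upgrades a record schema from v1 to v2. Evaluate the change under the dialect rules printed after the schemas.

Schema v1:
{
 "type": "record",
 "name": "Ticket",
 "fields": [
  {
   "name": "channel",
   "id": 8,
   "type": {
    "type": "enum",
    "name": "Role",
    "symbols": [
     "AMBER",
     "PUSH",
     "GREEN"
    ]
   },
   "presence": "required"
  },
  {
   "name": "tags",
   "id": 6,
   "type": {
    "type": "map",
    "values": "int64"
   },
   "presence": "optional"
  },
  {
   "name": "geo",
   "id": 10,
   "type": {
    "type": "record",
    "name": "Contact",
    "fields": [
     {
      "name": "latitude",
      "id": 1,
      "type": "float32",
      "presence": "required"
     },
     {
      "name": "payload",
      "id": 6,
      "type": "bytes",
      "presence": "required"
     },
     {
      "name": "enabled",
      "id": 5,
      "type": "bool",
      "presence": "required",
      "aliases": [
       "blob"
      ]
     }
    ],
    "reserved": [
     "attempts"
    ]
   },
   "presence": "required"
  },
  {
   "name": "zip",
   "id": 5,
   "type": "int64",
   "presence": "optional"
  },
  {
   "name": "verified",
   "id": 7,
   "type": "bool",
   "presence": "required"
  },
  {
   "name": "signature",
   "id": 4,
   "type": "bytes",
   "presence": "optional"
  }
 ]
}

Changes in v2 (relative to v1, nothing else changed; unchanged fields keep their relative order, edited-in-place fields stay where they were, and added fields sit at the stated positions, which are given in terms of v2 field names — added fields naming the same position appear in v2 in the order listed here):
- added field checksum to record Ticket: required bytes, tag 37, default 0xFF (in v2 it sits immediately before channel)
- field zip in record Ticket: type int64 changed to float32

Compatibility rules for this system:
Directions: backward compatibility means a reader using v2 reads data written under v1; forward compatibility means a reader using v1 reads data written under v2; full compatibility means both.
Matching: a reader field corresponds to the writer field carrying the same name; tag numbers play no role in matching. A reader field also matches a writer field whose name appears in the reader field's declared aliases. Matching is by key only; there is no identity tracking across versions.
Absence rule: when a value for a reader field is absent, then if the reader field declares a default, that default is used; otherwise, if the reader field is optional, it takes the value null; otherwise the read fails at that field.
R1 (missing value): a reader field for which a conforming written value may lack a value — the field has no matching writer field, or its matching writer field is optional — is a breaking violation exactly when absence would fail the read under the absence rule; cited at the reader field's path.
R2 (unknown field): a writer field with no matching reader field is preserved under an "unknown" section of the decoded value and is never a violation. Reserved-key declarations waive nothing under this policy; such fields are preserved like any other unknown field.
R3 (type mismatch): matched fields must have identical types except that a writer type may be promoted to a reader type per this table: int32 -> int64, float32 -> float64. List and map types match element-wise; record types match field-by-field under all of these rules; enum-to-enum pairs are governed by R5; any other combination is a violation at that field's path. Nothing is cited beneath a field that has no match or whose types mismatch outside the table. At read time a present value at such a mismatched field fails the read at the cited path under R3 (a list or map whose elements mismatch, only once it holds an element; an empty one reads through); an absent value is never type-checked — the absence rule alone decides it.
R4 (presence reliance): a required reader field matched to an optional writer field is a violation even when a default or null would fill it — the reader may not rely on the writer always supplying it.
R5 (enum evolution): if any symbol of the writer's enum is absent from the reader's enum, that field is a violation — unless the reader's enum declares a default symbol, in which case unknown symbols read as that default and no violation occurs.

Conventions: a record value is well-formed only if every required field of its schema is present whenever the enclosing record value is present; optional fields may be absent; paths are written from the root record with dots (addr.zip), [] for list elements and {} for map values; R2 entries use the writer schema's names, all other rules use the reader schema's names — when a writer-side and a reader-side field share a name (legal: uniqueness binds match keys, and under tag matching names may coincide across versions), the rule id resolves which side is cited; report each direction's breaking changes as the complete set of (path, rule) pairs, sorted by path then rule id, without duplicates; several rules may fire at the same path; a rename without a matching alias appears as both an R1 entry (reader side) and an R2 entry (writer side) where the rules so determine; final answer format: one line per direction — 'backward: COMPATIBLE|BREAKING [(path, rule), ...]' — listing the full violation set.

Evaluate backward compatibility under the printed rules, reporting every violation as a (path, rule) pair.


backward: BREAKING [(zip, R3)]

each type pair in Ticket: writer, then reader
backward for Ticket (reader v2, writer v1):
  checksum has no writer counterpart
  channel <- channel (Role -> Role, writer required)
  tags <- tags (map<string, int64> -> map<string, int64>, writer optional)
  geo <- geo (Contact -> Contact, writer required)
  zip <- zip (int64 -> float32, writer optional)
  verified <- verified (bool -> bool, writer required)
  signature <- signature (bytes -> bytes, writer optional)
  geo.latitude <- geo.latitude (float32 -> float32, writer required)
  geo.payload <- geo.payload (bytes -> bytes, writer required)
  geo.enabled <- geo.enabled (bool -> bool, writer required)
  violation R3 at zip
  => 1 violation(s): backward is BREAKING for Ticket
diffs on Ticket not affecting the asked answer:
  added field checksum to record Ticket: required bytes, tag 37, default 0xFF (in v2 it sits immediately before channel) -> fires no rule on Ticket, leaving the asked answer as it is
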